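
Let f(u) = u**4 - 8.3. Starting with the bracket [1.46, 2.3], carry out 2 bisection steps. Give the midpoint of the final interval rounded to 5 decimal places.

f(1.460000) = -3.756281, f(2.300000) = 19.684100 (opposite signs)
step 1: m = 1.880000, f(m) = 4.191983 > 0 → root in [1.460000, 1.880000]
step 2: m = 1.670000, f(m) = -0.522037 < 0 → root in [1.670000, 1.880000]
Midpoint of [1.670000, 1.880000] = 1.775000

1.77500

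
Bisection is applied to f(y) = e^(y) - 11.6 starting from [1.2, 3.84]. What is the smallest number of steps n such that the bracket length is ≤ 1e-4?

Initial width b − a = 3.84 − 1.2 = 2.640000.
After n steps the width is (b−a)/2^n; need (b−a)/2^n ≤ 1e-4.
So n ≥ log₂(2.640000/1e-4) = log₂(26400.0000) ≈ 14.6883.
Hence n = 15.

15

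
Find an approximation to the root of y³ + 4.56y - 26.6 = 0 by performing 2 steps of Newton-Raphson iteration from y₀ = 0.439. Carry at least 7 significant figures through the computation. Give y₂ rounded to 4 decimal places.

f'(y) = 3y² + 4.56
y_0 = 0.439000: f = -24.513555, f' = 5.138163 → y_1 = 0.439000 - (-24.513555)/(5.138163) = 5.209879
y_1 = 5.209879: f = 138.567982, f' = 85.988527 → y_2 = 5.209879 - (138.567982)/(85.988527) = 3.598409

3.5984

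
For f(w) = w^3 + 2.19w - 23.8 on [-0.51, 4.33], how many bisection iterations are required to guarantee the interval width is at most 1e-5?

19

Initial width b − a = 4.33 − -0.51 = 4.840000.
After n steps the width is (b−a)/2^n; need (b−a)/2^n ≤ 1e-5.
So n ≥ log₂(4.840000/1e-5) = log₂(484000.0000) ≈ 18.8846.
Hence n = 19.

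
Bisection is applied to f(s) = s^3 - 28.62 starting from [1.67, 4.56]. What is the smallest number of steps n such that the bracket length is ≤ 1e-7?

Initial width b − a = 4.56 − 1.67 = 2.890000.
After n steps the width is (b−a)/2^n; need (b−a)/2^n ≤ 1e-7.
So n ≥ log₂(2.890000/1e-7) = log₂(28900000.0000) ≈ 24.7846.
Hence n = 25.

25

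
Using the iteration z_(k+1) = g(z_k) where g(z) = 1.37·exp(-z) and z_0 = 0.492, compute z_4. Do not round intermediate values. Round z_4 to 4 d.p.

z_1 = g(0.492000) = 0.837621
z_2 = g(0.837621) = 0.592852
z_3 = g(0.592852) = 0.757266
z_4 = g(0.757266) = 0.642457

0.6425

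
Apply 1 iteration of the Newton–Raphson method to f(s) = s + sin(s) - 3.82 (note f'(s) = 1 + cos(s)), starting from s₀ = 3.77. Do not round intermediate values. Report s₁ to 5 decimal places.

s_0 = 3.770000: f = -0.637857, f' = 0.191035 → s_1 = 3.770000 - (-0.637857)/(0.191035) = 7.108950

7.10895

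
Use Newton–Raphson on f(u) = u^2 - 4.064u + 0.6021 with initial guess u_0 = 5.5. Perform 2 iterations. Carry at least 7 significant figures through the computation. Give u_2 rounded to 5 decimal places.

Newton update: u ← u − f(u)/f'(u).
f'(u) = 2u - 4.064
u_0 = 5.500000: f = 8.500100, f' = 6.936000 → u_1 = 5.500000 - (8.500100)/(6.936000) = 4.274495
u_1 = 4.274495: f = 1.501862, f' = 4.484991 → u_2 = 4.274495 - (1.501862)/(4.484991) = 3.939631

3.93963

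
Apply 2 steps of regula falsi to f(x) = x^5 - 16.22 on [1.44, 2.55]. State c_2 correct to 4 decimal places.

1.6233

f(1.440000) = -10.028264, f(2.550000) = 91.600391
step 1: c = 1.549530, f(c) = -7.286950 < 0 → new bracket [1.549530, 2.550000]
step 2: c = 1.623254, f(c) = -4.949782 < 0 → new bracket [1.623254, 2.550000]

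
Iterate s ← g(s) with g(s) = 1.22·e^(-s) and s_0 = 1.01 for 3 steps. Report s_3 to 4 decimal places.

s_1 = g(1.010000) = 0.444347
s_2 = g(0.444347) = 0.782316
s_3 = g(0.782316) = 0.557961

0.5580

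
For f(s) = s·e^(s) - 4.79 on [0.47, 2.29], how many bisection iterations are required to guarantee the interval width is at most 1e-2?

8

Initial width b − a = 2.29 − 0.47 = 1.820000.
After n steps the width is (b−a)/2^n; need (b−a)/2^n ≤ 1e-2.
So n ≥ log₂(1.820000/1e-2) = log₂(182.0000) ≈ 7.5078.
Hence n = 8.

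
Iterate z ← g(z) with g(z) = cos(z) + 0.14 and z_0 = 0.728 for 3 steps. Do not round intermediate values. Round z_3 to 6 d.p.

z_1 = g(0.728000) = 0.886507
z_2 = g(0.886507) = 0.772123
z_3 = g(0.772123) = 0.856431

0.856431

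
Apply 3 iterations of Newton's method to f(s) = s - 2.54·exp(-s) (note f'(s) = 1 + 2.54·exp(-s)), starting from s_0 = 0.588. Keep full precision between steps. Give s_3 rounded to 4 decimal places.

0.9664

Newton update: s ← s − f(s)/f'(s).
s_0 = 0.588000: f = -0.822810, f' = 2.410810 → s_1 = 0.588000 - (-0.822810)/(2.410810) = 0.929300
s_1 = 0.929300: f = -0.073568, f' = 2.002868 → s_2 = 0.929300 - (-0.073568)/(2.002868) = 0.966031
s_2 = 0.966031: f = -0.000668, f' = 1.966700 → s_3 = 0.966031 - (-0.000668)/(1.966700) = 0.966371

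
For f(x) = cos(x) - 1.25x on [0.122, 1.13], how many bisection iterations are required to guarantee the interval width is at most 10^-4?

14

Initial width b − a = 1.13 − 0.122 = 1.008000.
After n steps the width is (b−a)/2^n; need (b−a)/2^n ≤ 10^-4.
So n ≥ log₂(1.008000/10^-4) = log₂(10080.0000) ≈ 13.2992.
Hence n = 14.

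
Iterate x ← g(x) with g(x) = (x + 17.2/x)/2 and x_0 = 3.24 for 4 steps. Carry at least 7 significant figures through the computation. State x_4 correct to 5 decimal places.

4.14729

x_1 = g(3.240000) = 4.274321
x_2 = g(4.274321) = 4.149176
x_3 = g(4.149176) = 4.147289
x_4 = g(4.147289) = 4.147288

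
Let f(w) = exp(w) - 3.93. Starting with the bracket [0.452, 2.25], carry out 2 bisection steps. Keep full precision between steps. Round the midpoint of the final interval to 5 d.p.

f(0.452000) = -2.358548, f(2.250000) = 5.557736 (opposite signs)
step 1: m = 1.351000, f(m) = -0.068715 < 0 → root in [1.351000, 2.250000]
step 2: m = 1.800500, f(m) = 2.122673 > 0 → root in [1.351000, 1.800500]
Midpoint of [1.351000, 1.800500] = 1.575750

1.57575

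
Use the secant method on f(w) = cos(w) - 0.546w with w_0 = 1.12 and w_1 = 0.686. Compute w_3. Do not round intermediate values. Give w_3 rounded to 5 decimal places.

Secant update: w_(k+1) = w_k − f(w_k)·(w_k − w_(k-1))/(f(w_k) − f(w_(k-1))).
f(w_0) = -0.175838, f(w_1) = 0.399230
w_2 = 0.686000 - (0.399230)·(0.686000 - 1.120000)/(0.399230 - (-0.175838)) = 0.987296; f(w_2) = 0.011884
w_3 = 0.987296 - (0.011884)·(0.987296 - 0.686000)/(0.011884 - (0.399230)) = 0.996541; f(w_3) = -0.000901

0.99654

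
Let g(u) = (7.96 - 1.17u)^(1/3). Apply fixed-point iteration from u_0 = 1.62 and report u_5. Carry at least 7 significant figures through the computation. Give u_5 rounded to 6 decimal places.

u_1 = g(1.620000) = 1.823619
u_2 = g(1.823619) = 1.799420
u_3 = g(1.799420) = 1.802330
u_4 = g(1.802330) = 1.801981
u_5 = g(1.801981) = 1.802023

1.802023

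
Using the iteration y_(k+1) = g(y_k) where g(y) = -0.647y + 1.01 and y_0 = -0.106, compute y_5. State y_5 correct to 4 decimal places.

y_1 = g(-0.106000) = 1.078582
y_2 = g(1.078582) = 0.312157
y_3 = g(0.312157) = 0.808034
y_4 = g(0.808034) = 0.487202
y_5 = g(0.487202) = 0.694780

0.6948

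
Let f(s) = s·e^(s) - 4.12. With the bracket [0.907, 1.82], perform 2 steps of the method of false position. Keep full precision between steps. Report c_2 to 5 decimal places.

1.17303

f(0.907000) = -1.873469, f(1.820000) = 7.112782
step 1: c = 1.097344, f(c) = -0.832142 < 0 → new bracket [1.097344, 1.820000]
step 2: c = 1.173034, f(c) = -0.329009 < 0 → new bracket [1.173034, 1.820000]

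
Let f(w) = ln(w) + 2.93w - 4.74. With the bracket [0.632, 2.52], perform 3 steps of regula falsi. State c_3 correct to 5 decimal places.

False-position update: c = (a·f(b) − b·f(a))/(f(b) − f(a)); replace the endpoint whose sign matches f(c).
f(0.632000) = -3.347106, f(2.520000) = 3.567859
step 1: c = 1.545864, f(c) = 0.224964 > 0 → new bracket [0.632000, 1.545864]
step 2: c = 1.488310, f(c) = 0.018389 > 0 → new bracket [0.632000, 1.488310]
step 3: c = 1.483631, f(c) = 0.001531 > 0 → new bracket [0.632000, 1.483631]

1.48363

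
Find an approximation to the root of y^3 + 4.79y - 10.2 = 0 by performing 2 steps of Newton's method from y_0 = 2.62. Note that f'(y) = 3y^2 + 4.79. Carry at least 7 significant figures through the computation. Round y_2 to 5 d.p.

1.51104

y_0 = 2.620000: f = 20.334528, f' = 25.383200 → y_1 = 2.620000 - (20.334528)/(25.383200) = 1.818898
y_1 = 1.818898: f = 4.530148, f' = 14.715172 → y_2 = 1.818898 - (4.530148)/(14.715172) = 1.511043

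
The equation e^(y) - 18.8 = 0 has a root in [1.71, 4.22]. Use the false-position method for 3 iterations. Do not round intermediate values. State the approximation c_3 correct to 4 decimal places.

False-position update: c = (a·f(b) − b·f(a))/(f(b) − f(a)); replace the endpoint whose sign matches f(c).
f(1.710000) = -13.271039, f(4.220000) = 49.233484
step 1: c = 2.242926, f(c) = -9.379140 < 0 → new bracket [2.242926, 4.220000]
step 2: c = 2.559296, f(c) = -5.873287 < 0 → new bracket [2.559296, 4.220000]
step 3: c = 2.736294, f(c) = -3.370304 < 0 → new bracket [2.736294, 4.220000]

2.7363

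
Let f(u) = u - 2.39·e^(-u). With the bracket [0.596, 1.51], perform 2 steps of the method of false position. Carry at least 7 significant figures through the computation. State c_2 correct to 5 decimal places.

f(0.596000) = -0.720917, f(1.510000) = 0.982025
step 1: c = 0.982929, f(c) = 0.088559 > 0 → new bracket [0.596000, 0.982929]
step 2: c = 0.940598, f(c) = 0.007555 > 0 → new bracket [0.596000, 0.940598]

0.94060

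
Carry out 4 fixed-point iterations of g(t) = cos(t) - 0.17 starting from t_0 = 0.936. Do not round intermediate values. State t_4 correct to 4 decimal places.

t_1 = g(0.936000) = 0.423014
t_2 = g(0.423014) = 0.741856
t_3 = g(0.741856) = 0.567216
t_4 = g(0.567216) = 0.673400

0.6734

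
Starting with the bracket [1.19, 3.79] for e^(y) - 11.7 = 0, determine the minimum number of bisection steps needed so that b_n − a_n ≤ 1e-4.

15

Initial width b − a = 3.79 − 1.19 = 2.600000.
After n steps the width is (b−a)/2^n; need (b−a)/2^n ≤ 1e-4.
So n ≥ log₂(2.600000/1e-4) = log₂(26000.0000) ≈ 14.6662.
Hence n = 15.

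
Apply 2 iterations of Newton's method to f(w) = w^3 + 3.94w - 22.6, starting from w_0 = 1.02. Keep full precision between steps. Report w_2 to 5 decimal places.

Newton update: w ← w − f(w)/f'(w).
f'(w) = 3w^2 + 3.94
w_0 = 1.020000: f = -17.519992, f' = 7.061200 → w_1 = 1.020000 - (-17.519992)/(7.061200) = 3.501164
w_1 = 3.501164: f = 34.112359, f' = 40.714438 → w_2 = 3.501164 - (34.112359)/(40.714438) = 2.663319

2.66332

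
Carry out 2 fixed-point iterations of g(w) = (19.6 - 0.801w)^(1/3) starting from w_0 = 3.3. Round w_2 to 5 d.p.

w_1 = g(3.300000) = 2.569097
w_2 = g(2.569097) = 2.598330

2.59833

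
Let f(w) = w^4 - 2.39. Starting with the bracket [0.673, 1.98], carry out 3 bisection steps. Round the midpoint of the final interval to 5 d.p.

1.24481

f(0.673000) = -2.184855, f(1.980000) = 12.979536 (opposite signs)
step 1: m = 1.326500, f(m) = 0.706200 > 0 → root in [0.673000, 1.326500]
step 2: m = 0.999750, f(m) = -1.391000 < 0 → root in [0.999750, 1.326500]
step 3: m = 1.163125, f(m) = -0.559770 < 0 → root in [1.163125, 1.326500]
Midpoint of [1.163125, 1.326500] = 1.244813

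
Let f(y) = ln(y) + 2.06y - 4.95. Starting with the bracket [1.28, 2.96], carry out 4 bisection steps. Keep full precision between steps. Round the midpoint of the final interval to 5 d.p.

2.06750

f(1.280000) = -2.066340, f(2.960000) = 2.232789 (opposite signs)
step 1: m = 2.120000, f(m) = 0.168616 > 0 → root in [1.280000, 2.120000]
step 2: m = 1.700000, f(m) = -0.917372 < 0 → root in [1.700000, 2.120000]
step 3: m = 1.910000, f(m) = -0.368297 < 0 → root in [1.910000, 2.120000]
step 4: m = 2.015000, f(m) = -0.098481 < 0 → root in [2.015000, 2.120000]
Midpoint of [2.015000, 2.120000] = 2.067500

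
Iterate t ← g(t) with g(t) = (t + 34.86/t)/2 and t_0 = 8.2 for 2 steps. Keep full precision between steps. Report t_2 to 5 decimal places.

t_1 = g(8.200000) = 6.225610
t_2 = g(6.225610) = 5.912531

5.91253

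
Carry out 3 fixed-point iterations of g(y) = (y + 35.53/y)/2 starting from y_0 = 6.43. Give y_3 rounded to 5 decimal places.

y_1 = g(6.430000) = 5.977830
y_2 = g(5.977830) = 5.960729
y_3 = g(5.960729) = 5.960705

5.96070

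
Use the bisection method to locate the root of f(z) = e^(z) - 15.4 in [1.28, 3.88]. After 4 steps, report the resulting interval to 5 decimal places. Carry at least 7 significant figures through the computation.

f(1.280000) = -11.803360, f(3.880000) = 33.024215 (opposite signs)
step 1: m = 2.580000, f(m) = -2.202862 < 0 → root in [2.580000, 3.880000]
step 2: m = 3.230000, f(m) = 9.879657 > 0 → root in [2.580000, 3.230000]
step 3: m = 2.905000, f(m) = 2.865244 > 0 → root in [2.580000, 2.905000]
step 4: m = 2.742500, f(m) = 0.125751 > 0 → root in [2.580000, 2.742500]

[2.58000, 2.74250]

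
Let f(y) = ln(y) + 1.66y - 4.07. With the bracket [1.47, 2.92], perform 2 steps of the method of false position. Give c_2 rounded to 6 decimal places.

f(1.470000) = -1.244538, f(2.920000) = 1.848784
step 1: c = 2.053379, f(c) = 0.058096 > 0 → new bracket [1.470000, 2.053379]
step 2: c = 2.027361, f(c) = 0.002154 > 0 → new bracket [1.470000, 2.027361]

2.027361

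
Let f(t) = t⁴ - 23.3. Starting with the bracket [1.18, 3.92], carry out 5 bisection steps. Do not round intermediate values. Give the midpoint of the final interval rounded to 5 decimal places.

f(1.180000) = -21.361222, f(3.920000) = 212.826249 (opposite signs)
step 1: m = 2.550000, f(m) = 18.982506 > 0 → root in [1.180000, 2.550000]
step 2: m = 1.865000, f(m) = -11.201951 < 0 → root in [1.865000, 2.550000]
step 3: m = 2.207500, f(m) = 0.446677 > 0 → root in [1.865000, 2.207500]
step 4: m = 2.036250, f(m) = -6.108080 < 0 → root in [2.036250, 2.207500]
step 5: m = 2.121875, f(m) = -3.028813 < 0 → root in [2.121875, 2.207500]
Midpoint of [2.121875, 2.207500] = 2.164687

2.16469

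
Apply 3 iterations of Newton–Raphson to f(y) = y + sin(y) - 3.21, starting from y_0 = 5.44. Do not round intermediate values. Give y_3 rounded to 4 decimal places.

f'(y) = 1 + cos(y)
y_0 = 5.440000: f = 1.483235, f' = 1.665088 → y_1 = 5.440000 - (1.483235)/(1.665088) = 4.549215
y_1 = 4.549215: f = 0.352499, f' = 0.837549 → y_2 = 4.549215 - (0.352499)/(0.837549) = 4.128346
y_2 = 4.128346: f = 0.084106, f' = 0.448599 → y_3 = 4.128346 - (0.084106)/(0.448599) = 3.940860

3.9409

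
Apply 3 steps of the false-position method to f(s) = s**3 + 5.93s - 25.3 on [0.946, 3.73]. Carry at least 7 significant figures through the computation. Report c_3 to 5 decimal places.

2.19809

f(0.946000) = -18.843629, f(3.730000) = 48.714017
step 1: c = 1.722532, f(c) = -9.974434 < 0 → new bracket [1.722532, 3.730000]
step 2: c = 2.063712, f(c) = -4.273022 < 0 → new bracket [2.063712, 3.730000]
step 3: c = 2.198086, f(c) = -1.645107 < 0 → new bracket [2.198086, 3.730000]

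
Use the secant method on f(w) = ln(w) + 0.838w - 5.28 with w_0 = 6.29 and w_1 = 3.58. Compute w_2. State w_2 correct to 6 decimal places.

4.540446

f(w_0) = 1.829981, f(w_1) = -1.004597
w_2 = 3.580000 - (-1.004597)·(3.580000 - 6.290000)/(-1.004597 - (1.829981)) = 4.540446; f(w_2) = 0.037919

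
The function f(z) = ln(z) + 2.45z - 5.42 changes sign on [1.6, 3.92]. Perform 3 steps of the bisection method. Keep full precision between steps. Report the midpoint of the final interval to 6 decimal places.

2.035000

f(1.600000) = -1.029996, f(3.920000) = 5.550092 (opposite signs)
step 1: m = 2.760000, f(m) = 2.357231 > 0 → root in [1.600000, 2.760000]
step 2: m = 2.180000, f(m) = 0.700325 > 0 → root in [1.600000, 2.180000]
step 3: m = 1.890000, f(m) = -0.152923 < 0 → root in [1.890000, 2.180000]
Midpoint of [1.890000, 2.180000] = 2.035000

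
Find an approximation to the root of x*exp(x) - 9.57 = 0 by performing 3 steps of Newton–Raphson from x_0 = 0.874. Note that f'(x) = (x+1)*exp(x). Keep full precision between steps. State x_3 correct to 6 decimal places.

x_0 = 0.874000: f = -7.475479, f' = 4.490999 → x_1 = 0.874000 - (-7.475479)/(4.490999) = 2.538547
x_1 = 2.538547: f = 22.571201, f' = 44.802461 → x_2 = 2.538547 - (22.571201)/(44.802461) = 2.034753
x_2 = 2.034753: f = 5.996600, f' = 23.216963 → x_3 = 2.034753 - (5.996600)/(23.216963) = 1.776468

1.776468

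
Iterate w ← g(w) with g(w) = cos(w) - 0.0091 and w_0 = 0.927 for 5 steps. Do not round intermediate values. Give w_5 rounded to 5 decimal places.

0.70649

w_1 = g(0.927000) = 0.591136
w_2 = g(0.591136) = 0.821208
w_3 = g(0.821208) = 0.672237
w_4 = g(0.672237) = 0.773330
w_5 = g(0.773330) = 0.706488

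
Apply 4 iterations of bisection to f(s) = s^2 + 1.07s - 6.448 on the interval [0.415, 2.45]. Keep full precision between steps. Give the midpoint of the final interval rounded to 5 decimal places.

f(0.415000) = -5.831725, f(2.450000) = 2.176000 (opposite signs)
step 1: m = 1.432500, f(m) = -2.863169 < 0 → root in [1.432500, 2.450000]
step 2: m = 1.941250, f(m) = -0.602411 < 0 → root in [1.941250, 2.450000]
step 3: m = 2.195625, f(m) = 0.722088 > 0 → root in [1.941250, 2.195625]
step 4: m = 2.068437, f(m) = 0.043662 > 0 → root in [1.941250, 2.068437]
Midpoint of [1.941250, 2.068437] = 2.004844

2.00484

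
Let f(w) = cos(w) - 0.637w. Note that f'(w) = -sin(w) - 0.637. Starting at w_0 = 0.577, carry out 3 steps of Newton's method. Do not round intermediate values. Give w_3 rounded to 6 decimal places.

w_0 = 0.577000: f = 0.470554, f' = -1.182512 → w_1 = 0.577000 - (0.470554)/(-1.182512) = 0.974927
w_1 = 0.974927: f = -0.059801, f' = -1.464661 → w_2 = 0.974927 - (-0.059801)/(-1.464661) = 0.934098
w_2 = 0.934098: f = -0.000477, f' = -1.441063 → w_3 = 0.934098 - (-0.000477)/(-1.441063) = 0.933767

0.933767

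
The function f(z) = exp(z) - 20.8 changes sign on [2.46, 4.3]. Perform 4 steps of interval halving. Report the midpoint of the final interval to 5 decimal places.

f(2.460000) = -9.095188, f(4.300000) = 52.899794 (opposite signs)
step 1: m = 3.380000, f(m) = 8.570771 > 0 → root in [2.460000, 3.380000]
step 2: m = 2.920000, f(m) = -2.258713 < 0 → root in [2.920000, 3.380000]
step 3: m = 3.150000, f(m) = 2.536065 > 0 → root in [2.920000, 3.150000]
step 4: m = 3.035000, f(m) = 0.000978 > 0 → root in [2.920000, 3.035000]
Midpoint of [2.920000, 3.035000] = 2.977500

2.97750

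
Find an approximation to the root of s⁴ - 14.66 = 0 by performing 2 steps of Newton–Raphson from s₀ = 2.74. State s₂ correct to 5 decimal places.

Newton update: s ← s − f(s)/f'(s).
f'(s) = 4s³
s_0 = 2.740000: f = 41.704058, f' = 82.283296 → s_1 = 2.740000 - (41.704058)/(82.283296) = 2.233165
s_1 = 2.233165: f = 10.210426, f' = 44.547404 → s_2 = 2.233165 - (10.210426)/(44.547404) = 2.003961

2.00396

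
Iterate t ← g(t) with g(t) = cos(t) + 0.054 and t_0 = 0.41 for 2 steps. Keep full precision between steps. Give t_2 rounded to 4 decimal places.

t_1 = g(0.410000) = 0.971121
t_2 = g(0.971121) = 0.618375

0.6184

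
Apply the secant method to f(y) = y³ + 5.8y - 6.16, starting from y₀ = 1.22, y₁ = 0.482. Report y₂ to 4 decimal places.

0.8831

Secant update: y_(k+1) = y_k − f(y_k)·(y_k − y_(k-1))/(f(y_k) − f(y_(k-1))).
f(y_0) = 2.731848, f(y_1) = -3.252420
y_2 = 0.482000 - (-3.252420)·(0.482000 - 1.220000)/(-3.252420 - (2.731848)) = 0.883099; f(y_2) = -0.349326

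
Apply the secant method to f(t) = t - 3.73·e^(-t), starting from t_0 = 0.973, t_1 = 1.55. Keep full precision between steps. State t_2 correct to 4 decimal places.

f(t_0) = -0.436744, f(t_1) = 0.758315
t_2 = 1.550000 - (0.758315)·(1.550000 - 0.973000)/(0.758315 - (-0.436744)) = 1.183869; f(t_2) = 0.042146

1.1839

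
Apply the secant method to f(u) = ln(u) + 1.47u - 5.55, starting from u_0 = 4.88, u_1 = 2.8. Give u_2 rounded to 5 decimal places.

3.03279

f(u_0) = 3.208745, f(u_1) = -0.404381
u_2 = 2.800000 - (-0.404381)·(2.800000 - 4.880000)/(-0.404381 - (3.208745)) = 3.032793; f(u_2) = 0.017690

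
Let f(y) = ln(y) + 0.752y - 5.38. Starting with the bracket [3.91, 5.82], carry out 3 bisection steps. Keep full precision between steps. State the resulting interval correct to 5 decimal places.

[4.86500, 5.10375]

f(3.910000) = -1.076143, f(5.820000) = 0.757940 (opposite signs)
step 1: m = 4.865000, f(m) = -0.139453 < 0 → root in [4.865000, 5.820000]
step 2: m = 5.342500, f(m) = 0.313254 > 0 → root in [4.865000, 5.342500]
step 3: m = 5.103750, f(m) = 0.087996 > 0 → root in [4.865000, 5.103750]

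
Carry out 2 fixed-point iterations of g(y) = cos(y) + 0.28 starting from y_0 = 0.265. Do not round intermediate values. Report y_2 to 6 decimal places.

0.599976

y_1 = g(0.265000) = 1.245093
y_2 = g(1.245093) = 0.599976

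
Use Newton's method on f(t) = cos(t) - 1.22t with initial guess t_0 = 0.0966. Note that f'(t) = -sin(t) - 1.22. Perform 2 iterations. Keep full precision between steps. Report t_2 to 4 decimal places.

t_0 = 0.096600: f = 0.877486, f' = -1.316450 → t_1 = 0.096600 - (0.877486)/(-1.316450) = 0.763155
t_1 = 0.763155: f = -0.208390, f' = -1.911205 → t_2 = 0.763155 - (-0.208390)/(-1.911205) = 0.654119

0.6541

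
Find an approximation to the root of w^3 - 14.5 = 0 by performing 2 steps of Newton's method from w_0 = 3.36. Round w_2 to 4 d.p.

2.4577

f'(w) = 3w^2
w_0 = 3.360000: f = 23.433056, f' = 33.868800 → w_1 = 3.360000 - (23.433056)/(33.868800) = 2.668123
w_1 = 2.668123: f = 4.494041, f' = 21.356635 → w_2 = 2.668123 - (4.494041)/(21.356635) = 2.457694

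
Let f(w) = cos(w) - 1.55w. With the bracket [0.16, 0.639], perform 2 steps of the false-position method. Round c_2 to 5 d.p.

f(0.160000) = 0.739227, f(0.639000) = -0.187757
step 1: c = 0.541980, f(c) = 0.016619 > 0 → new bracket [0.541980, 0.639000]
step 2: c = 0.549870, f(c) = 0.000295 > 0 → new bracket [0.549870, 0.639000]

0.54987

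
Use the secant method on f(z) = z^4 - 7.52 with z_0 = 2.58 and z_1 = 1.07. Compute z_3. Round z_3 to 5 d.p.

2.00908

f(z_0) = 36.787661, f(z_1) = -6.209204
z_2 = 1.070000 - (-6.209204)·(1.070000 - 2.580000)/(-6.209204 - (36.787661)) = 1.288060; f(z_2) = -4.767392
z_3 = 1.288060 - (-4.767392)·(1.288060 - 1.070000)/(-4.767392 - (-6.209204)) = 2.009081; f(z_3) = 8.772592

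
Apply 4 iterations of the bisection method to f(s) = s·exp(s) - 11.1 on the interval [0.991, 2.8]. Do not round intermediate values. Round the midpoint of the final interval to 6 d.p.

1.838969

f(0.991000) = -8.430318, f(2.800000) = 34.945011 (opposite signs)
step 1: m = 1.895500, f(m) = 1.516212 > 0 → root in [0.991000, 1.895500]
step 2: m = 1.443250, f(m) = -4.988651 < 0 → root in [1.443250, 1.895500]
step 3: m = 1.669375, f(m) = -2.237541 < 0 → root in [1.669375, 1.895500]
step 4: m = 1.782437, f(m) = -0.504607 < 0 → root in [1.782437, 1.895500]
Midpoint of [1.782437, 1.895500] = 1.838969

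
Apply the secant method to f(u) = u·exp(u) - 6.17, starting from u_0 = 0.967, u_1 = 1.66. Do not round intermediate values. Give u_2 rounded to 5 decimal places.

1.37322

f(u_0) = -3.626749, f(u_1) = 2.560456
u_2 = 1.660000 - (2.560456)·(1.660000 - 0.967000)/(2.560456 - (-3.626749)) = 1.373215; f(u_2) = -0.748513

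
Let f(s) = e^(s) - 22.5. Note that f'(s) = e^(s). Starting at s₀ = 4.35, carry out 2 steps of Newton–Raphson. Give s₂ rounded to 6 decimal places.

Newton update: s ← s − f(s)/f'(s).
s_0 = 4.350000: f = 54.978463, f' = 77.478463 → s_1 = 4.350000 - (54.978463)/(77.478463) = 3.640403
s_1 = 3.640403: f = 15.607202, f' = 38.107202 → s_2 = 3.640403 - (15.607202)/(38.107202) = 3.230843

3.230843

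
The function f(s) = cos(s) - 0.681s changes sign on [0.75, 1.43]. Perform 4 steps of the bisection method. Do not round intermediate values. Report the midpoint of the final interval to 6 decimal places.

f(0.750000) = 0.220939, f(1.430000) = -0.833498 (opposite signs)
step 1: m = 1.090000, f(m) = -0.279805 < 0 → root in [0.750000, 1.090000]
step 2: m = 0.920000, f(m) = -0.020700 < 0 → root in [0.750000, 0.920000]
step 3: m = 0.835000, f(m) = 0.102543 > 0 → root in [0.835000, 0.920000]
step 4: m = 0.877500, f(m) = 0.041498 > 0 → root in [0.877500, 0.920000]
Midpoint of [0.877500, 0.920000] = 0.898750

0.898750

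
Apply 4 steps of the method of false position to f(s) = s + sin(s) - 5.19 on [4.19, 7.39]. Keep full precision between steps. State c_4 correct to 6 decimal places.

f(4.190000) = -1.866630, f(7.390000) = 3.094278
step 1: c = 5.394057, f(c) = -0.572466 < 0 → new bracket [5.394057, 7.390000]
step 2: c = 5.705671, f(c) = -0.030272 < 0 → new bracket [5.705671, 7.390000]
step 3: c = 5.721990, f(c) = -0.000209 < 0 → new bracket [5.721990, 7.390000]
step 4: c = 5.722102, f(c) = -0.000001 < 0 → new bracket [5.722102, 7.390000]

5.722102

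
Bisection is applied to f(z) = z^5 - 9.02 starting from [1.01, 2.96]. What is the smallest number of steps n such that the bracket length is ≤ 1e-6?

21

Initial width b − a = 2.96 − 1.01 = 1.950000.
After n steps the width is (b−a)/2^n; need (b−a)/2^n ≤ 1e-6.
So n ≥ log₂(1.950000/1e-6) = log₂(1950000.0000) ≈ 20.8950.
Hence n = 21.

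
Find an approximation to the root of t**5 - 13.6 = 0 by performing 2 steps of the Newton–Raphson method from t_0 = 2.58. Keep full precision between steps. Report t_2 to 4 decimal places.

f'(t) = 5t**4
t_0 = 2.580000: f = 100.713765, f' = 221.538305 → t_1 = 2.580000 - (100.713765)/(221.538305) = 2.125389
t_1 = 2.125389: f = 29.770265, f' = 102.029008 → t_2 = 2.125389 - (29.770265)/(102.029008) = 1.833607

1.8336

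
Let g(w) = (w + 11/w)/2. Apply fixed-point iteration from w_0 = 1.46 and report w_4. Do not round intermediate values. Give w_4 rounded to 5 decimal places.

w_1 = g(1.460000) = 4.497123
w_2 = g(4.497123) = 3.471566
w_3 = g(3.471566) = 3.320082
w_4 = g(3.320082) = 3.316627

3.31663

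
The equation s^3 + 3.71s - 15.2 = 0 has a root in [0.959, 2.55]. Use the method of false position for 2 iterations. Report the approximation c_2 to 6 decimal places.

1.939070

f(0.959000) = -10.760136, f(2.550000) = 10.841875
step 1: c = 1.751490, f(c) = -3.328897 < 0 → new bracket [1.751490, 2.550000]
step 2: c = 1.939070, f(c) = -0.715158 < 0 → new bracket [1.939070, 2.550000]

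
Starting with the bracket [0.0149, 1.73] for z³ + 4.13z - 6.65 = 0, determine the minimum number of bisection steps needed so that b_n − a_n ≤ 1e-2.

8

Initial width b − a = 1.73 − 0.0149 = 1.715100.
After n steps the width is (b−a)/2^n; need (b−a)/2^n ≤ 1e-2.
So n ≥ log₂(1.715100/1e-2) = log₂(171.5100) ≈ 7.4221.
Hence n = 8.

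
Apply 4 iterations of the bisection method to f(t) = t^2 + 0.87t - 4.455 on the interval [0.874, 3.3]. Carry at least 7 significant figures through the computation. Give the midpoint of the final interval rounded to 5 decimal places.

f(0.874000) = -2.930744, f(3.300000) = 9.306000 (opposite signs)
step 1: m = 2.087000, f(m) = 1.716259 > 0 → root in [0.874000, 2.087000]
step 2: m = 1.480500, f(m) = -0.975085 < 0 → root in [1.480500, 2.087000]
step 3: m = 1.783750, f(m) = 0.278627 > 0 → root in [1.480500, 1.783750]
step 4: m = 1.632125, f(m) = -0.371219 < 0 → root in [1.632125, 1.783750]
Midpoint of [1.632125, 1.783750] = 1.707937

1.70794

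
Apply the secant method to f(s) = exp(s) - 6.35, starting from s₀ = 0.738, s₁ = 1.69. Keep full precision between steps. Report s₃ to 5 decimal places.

1.83986

f(s_0) = -4.258252, f(s_1) = -0.930519
s_2 = 1.690000 - (-0.930519)·(1.690000 - 0.738000)/(-0.930519 - (-4.258252)) = 1.956204; f(s_2) = 0.722426
s_3 = 1.956204 - (0.722426)·(1.956204 - 1.690000)/(0.722426 - (-0.930519)) = 1.839858; f(s_3) = -0.054354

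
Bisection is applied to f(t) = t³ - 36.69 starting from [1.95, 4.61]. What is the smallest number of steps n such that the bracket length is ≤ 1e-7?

25

Initial width b − a = 4.61 − 1.95 = 2.660000.
After n steps the width is (b−a)/2^n; need (b−a)/2^n ≤ 1e-7.
So n ≥ log₂(2.660000/1e-7) = log₂(26600000.0000) ≈ 24.6649.
Hence n = 25.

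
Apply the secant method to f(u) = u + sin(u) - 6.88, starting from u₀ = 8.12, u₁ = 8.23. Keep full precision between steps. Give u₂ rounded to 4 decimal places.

f(u_0) = 2.204825, f(u_1) = 2.280134
u_2 = 8.230000 - (2.280134)·(8.230000 - 8.120000)/(2.280134 - (2.204825)) = 4.899519; f(u_2) = -2.963024

4.8995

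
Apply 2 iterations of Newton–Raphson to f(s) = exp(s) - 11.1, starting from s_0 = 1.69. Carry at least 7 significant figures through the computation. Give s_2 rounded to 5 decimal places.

2.45621

Newton update: s ← s − f(s)/f'(s).
f'(s) = exp(s)
s_0 = 1.690000: f = -5.680519, f' = 5.419481 → s_1 = 1.690000 - (-5.680519)/(5.419481) = 2.738167
s_1 = 2.738167: f = 4.358619, f' = 15.458619 → s_2 = 2.738167 - (4.358619)/(15.458619) = 2.456213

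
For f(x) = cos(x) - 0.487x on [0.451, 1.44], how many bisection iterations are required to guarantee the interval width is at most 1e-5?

Initial width b − a = 1.44 − 0.451 = 0.989000.
After n steps the width is (b−a)/2^n; need (b−a)/2^n ≤ 1e-5.
So n ≥ log₂(0.989000/1e-5) = log₂(98900.0000) ≈ 16.5937.
Hence n = 17.

17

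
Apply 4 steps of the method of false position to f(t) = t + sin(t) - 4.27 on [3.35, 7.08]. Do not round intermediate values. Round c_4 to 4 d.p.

5.1470

f(3.350000) = -1.126902, f(7.080000) = 3.525133
step 1: c = 4.253550, f(c) = -0.913018 < 0 → new bracket [4.253550, 7.080000]
step 2: c = 4.835008, f(c) = -0.427484 < 0 → new bracket [4.835008, 7.080000]
step 3: c = 5.077808, f(c) = -0.126166 < 0 → new bracket [5.077808, 7.080000]
step 4: c = 5.146991, f(c) = -0.030046 < 0 → new bracket [5.146991, 7.080000]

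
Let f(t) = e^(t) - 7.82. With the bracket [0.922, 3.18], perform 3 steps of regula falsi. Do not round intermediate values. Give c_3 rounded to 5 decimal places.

1.92393

f(0.922000) = -5.305686, f(3.180000) = 16.226754
step 1: c = 1.478381, f(c) = -3.434161 < 0 → new bracket [1.478381, 3.180000]
step 2: c = 1.775602, f(c) = -1.916167 < 0 → new bracket [1.775602, 3.180000]
step 3: c = 1.923928, f(c) = -0.972200 < 0 → new bracket [1.923928, 3.180000]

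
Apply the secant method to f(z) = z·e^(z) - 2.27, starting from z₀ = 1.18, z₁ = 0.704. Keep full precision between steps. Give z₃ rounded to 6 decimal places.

0.919012

f(z_0) = 1.570162, f(z_1) = -0.846636
z_2 = 0.704000 - (-0.846636)·(0.704000 - 1.180000)/(-0.846636 - (1.570162)) = 0.870749; f(z_2) = -0.190042
z_3 = 0.870749 - (-0.190042)·(0.870749 - 0.704000)/(-0.190042 - (-0.846636)) = 0.919012; f(z_3) = 0.033792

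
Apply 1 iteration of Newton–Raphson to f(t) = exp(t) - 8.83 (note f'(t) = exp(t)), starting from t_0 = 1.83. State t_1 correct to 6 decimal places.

t_0 = 1.830000: f = -2.596113, f' = 6.233887 → t_1 = 1.830000 - (-2.596113)/(6.233887) = 2.246452

2.246452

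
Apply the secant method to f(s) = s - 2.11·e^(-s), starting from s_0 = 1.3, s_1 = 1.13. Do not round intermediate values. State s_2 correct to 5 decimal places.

f(s_0) = 0.724958, f(s_1) = 0.448400
s_2 = 1.130000 - (0.448400)·(1.130000 - 1.300000)/(0.448400 - (0.724958)) = 0.854369; f(s_2) = -0.043545

0.85437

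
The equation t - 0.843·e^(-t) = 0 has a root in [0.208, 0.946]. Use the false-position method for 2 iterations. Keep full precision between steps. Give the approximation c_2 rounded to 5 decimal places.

0.50863

False-position update: c = (a·f(b) − b·f(a))/(f(b) − f(a)); replace the endpoint whose sign matches f(c).
f(0.208000) = -0.476691, f(0.946000) = 0.618671
step 1: c = 0.529170, f(c) = 0.032565 > 0 → new bracket [0.208000, 0.529170]
step 2: c = 0.508633, f(c) = 0.001723 > 0 → new bracket [0.208000, 0.508633]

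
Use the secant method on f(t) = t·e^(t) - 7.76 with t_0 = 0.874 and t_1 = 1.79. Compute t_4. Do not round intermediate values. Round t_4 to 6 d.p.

1.588303

f(t_0) = -5.665479, f(t_1) = 2.961120
t_2 = 1.790000 - (2.961120)·(1.790000 - 0.874000)/(2.961120 - (-5.665479)) = 1.475579; f(t_2) = -1.306459
t_3 = 1.475579 - (-1.306459)·(1.475579 - 1.790000)/(-1.306459 - (2.961120)) = 1.571834; f(t_3) = -0.190874
t_4 = 1.571834 - (-0.190874)·(1.571834 - 1.475579)/(-0.190874 - (-1.306459)) = 1.588303; f(t_4) = 0.015438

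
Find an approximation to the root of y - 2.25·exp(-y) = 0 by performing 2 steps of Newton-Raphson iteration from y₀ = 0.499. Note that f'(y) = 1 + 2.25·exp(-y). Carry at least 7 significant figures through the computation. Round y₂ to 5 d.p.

Newton update: y ← y − f(y)/f'(y).
y_0 = 0.499000: f = -0.867059, f' = 2.366059 → y_1 = 0.499000 - (-0.867059)/(2.366059) = 0.865457
y_1 = 0.865457: f = -0.081476, f' = 1.946933 → y_2 = 0.865457 - (-0.081476)/(1.946933) = 0.907305

0.90731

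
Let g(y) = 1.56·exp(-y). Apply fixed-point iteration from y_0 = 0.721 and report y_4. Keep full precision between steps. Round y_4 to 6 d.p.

0.735915

y_1 = g(0.721000) = 0.758575
y_2 = g(0.758575) = 0.730600
y_3 = g(0.730600) = 0.751327
y_4 = g(0.751327) = 0.735915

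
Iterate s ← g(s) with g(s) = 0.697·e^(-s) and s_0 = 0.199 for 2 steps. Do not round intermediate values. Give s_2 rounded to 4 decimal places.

0.3937

s_1 = g(0.199000) = 0.571226
s_2 = g(0.571226) = 0.393688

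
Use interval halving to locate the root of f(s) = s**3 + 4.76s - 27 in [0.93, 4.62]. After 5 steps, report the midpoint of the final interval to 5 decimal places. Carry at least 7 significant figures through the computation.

2.48672

f(0.930000) = -21.768843, f(4.620000) = 93.602328 (opposite signs)
step 1: m = 2.775000, f(m) = 7.578234 > 0 → root in [0.930000, 2.775000]
step 2: m = 1.852500, f(m) = -11.824772 < 0 → root in [1.852500, 2.775000]
step 3: m = 2.313750, f(m) = -3.600030 < 0 → root in [2.313750, 2.775000]
step 4: m = 2.544375, f(m) = 1.583112 > 0 → root in [2.313750, 2.544375]
step 5: m = 2.429062, f(m) = -1.105357 < 0 → root in [2.429062, 2.544375]
Midpoint of [2.429062, 2.544375] = 2.486719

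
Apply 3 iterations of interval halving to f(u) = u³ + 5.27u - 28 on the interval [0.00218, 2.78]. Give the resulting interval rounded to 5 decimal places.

[2.43277, 2.78000]

f(0.002180) = -27.988511, f(2.780000) = 8.135552 (opposite signs)
step 1: m = 1.391090, f(m) = -17.977014 < 0 → root in [1.391090, 2.780000]
step 2: m = 2.085545, f(m) = -7.938104 < 0 → root in [2.085545, 2.780000]
step 3: m = 2.432772, f(m) = -0.781212 < 0 → root in [2.432772, 2.780000]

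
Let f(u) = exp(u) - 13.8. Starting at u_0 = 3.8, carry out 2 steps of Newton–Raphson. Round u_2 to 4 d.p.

Newton update: u ← u − f(u)/f'(u).
f'(u) = exp(u)
u_0 = 3.800000: f = 30.901184, f' = 44.701184 → u_1 = 3.800000 - (30.901184)/(44.701184) = 3.108717
u_1 = 3.108717: f = 8.592289, f' = 22.392289 → u_2 = 3.108717 - (8.592289)/(22.392289) = 2.725000

2.7250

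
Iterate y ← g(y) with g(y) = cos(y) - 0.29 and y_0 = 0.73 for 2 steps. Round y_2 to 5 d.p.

y_1 = g(0.730000) = 0.455174
y_2 = g(0.455174) = 0.608184

0.60818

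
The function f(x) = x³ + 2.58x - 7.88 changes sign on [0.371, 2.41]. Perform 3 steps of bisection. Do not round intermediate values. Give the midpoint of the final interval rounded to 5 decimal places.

1.51794

f(0.371000) = -6.871755, f(2.410000) = 12.335321 (opposite signs)
step 1: m = 1.390500, f(m) = -1.603992 < 0 → root in [1.390500, 2.410000]
step 2: m = 1.900250, f(m) = 3.884353 > 0 → root in [1.390500, 1.900250]
step 3: m = 1.645375, f(m) = 0.819524 > 0 → root in [1.390500, 1.645375]
Midpoint of [1.390500, 1.645375] = 1.517937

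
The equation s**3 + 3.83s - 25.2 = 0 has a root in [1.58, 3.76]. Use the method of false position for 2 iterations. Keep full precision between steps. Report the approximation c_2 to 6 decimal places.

2.381198

f(1.580000) = -15.204288, f(3.760000) = 42.358176
step 1: c = 2.155815, f(c) = -6.923990 < 0 → new bracket [2.155815, 3.760000]
step 2: c = 2.381198, f(c) = -2.578367 < 0 → new bracket [2.381198, 3.760000]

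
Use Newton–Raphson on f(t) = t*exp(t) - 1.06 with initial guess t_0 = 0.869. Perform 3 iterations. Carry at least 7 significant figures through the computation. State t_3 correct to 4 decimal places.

0.5885

f'(t) = (t+1)*exp(t)
t_0 = 0.869000: f = 1.012152, f' = 4.456677 → t_1 = 0.869000 - (1.012152)/(4.456677) = 0.641891
t_1 = 0.641891: f = 0.159638, f' = 3.119708 → t_2 = 0.641891 - (0.159638)/(3.119708) = 0.590720
t_2 = 0.590720: f = 0.006420, f' = 2.871708 → t_3 = 0.590720 - (0.006420)/(2.871708) = 0.588485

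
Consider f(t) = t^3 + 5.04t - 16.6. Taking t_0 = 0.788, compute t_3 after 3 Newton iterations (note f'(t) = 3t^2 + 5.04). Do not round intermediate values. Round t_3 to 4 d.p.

1.9150

Newton update: t ← t − f(t)/f'(t).
t_0 = 0.788000: f = -12.139176, f' = 6.902832 → t_1 = 0.788000 - (-12.139176)/(6.902832) = 2.546579
t_1 = 2.546579: f = 12.749490, f' = 24.495195 → t_2 = 2.546579 - (12.749490)/(24.495195) = 2.026090
t_2 = 2.026090: f = 1.928670, f' = 17.355118 → t_3 = 2.026090 - (1.928670)/(17.355118) = 1.914960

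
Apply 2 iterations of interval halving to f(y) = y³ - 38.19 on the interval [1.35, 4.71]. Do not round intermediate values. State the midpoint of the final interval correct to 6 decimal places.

f(1.350000) = -35.729625, f(4.710000) = 66.297111 (opposite signs)
step 1: m = 3.030000, f(m) = -10.371873 < 0 → root in [3.030000, 4.710000]
step 2: m = 3.870000, f(m) = 19.770603 > 0 → root in [3.030000, 3.870000]
Midpoint of [3.030000, 3.870000] = 3.450000

3.450000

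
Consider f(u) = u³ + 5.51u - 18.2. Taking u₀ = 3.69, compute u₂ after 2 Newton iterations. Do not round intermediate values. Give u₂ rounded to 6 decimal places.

f'(u) = 3u² + 5.51
u_0 = 3.690000: f = 52.375309, f' = 46.358300 → u_1 = 3.690000 - (52.375309)/(46.358300) = 2.560206
u_1 = 2.560206: f = 12.688012, f' = 25.173971 → u_2 = 2.560206 - (12.688012)/(25.173971) = 2.056193

2.056193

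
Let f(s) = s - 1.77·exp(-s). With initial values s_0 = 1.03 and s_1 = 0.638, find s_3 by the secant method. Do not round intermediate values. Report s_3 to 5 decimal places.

f(s_0) = 0.398098, f(s_1) = -0.297176
s_2 = 0.638000 - (-0.297176)·(0.638000 - 1.030000)/(-0.297176 - (0.398098)) = 0.805550; f(s_2) = 0.014639
s_3 = 0.805550 - (0.014639)·(0.805550 - 0.638000)/(0.014639 - (-0.297176)) = 0.797684; f(s_3) = 0.000527

0.79768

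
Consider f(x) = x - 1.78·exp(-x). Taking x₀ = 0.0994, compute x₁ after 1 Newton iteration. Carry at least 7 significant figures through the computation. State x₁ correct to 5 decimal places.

0.67843

f'(x) = 1 + 1.78·exp(-x)
x_0 = 0.099400: f = -1.512177, f' = 2.611577 → x_1 = 0.099400 - (-1.512177)/(2.611577) = 0.678428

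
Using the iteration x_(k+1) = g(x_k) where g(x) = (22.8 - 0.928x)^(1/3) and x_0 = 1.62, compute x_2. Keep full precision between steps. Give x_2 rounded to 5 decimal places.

x_1 = g(1.620000) = 2.771854
x_2 = g(2.771854) = 2.724681

2.72468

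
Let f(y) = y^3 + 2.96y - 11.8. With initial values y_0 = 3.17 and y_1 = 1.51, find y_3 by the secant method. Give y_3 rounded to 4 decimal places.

1.8728

f(y_0) = 29.438213, f(y_1) = -3.887449
y_2 = 1.510000 - (-3.887449)·(1.510000 - 3.170000)/(-3.887449 - (29.438213)) = 1.703640; f(y_2) = -1.812605
y_3 = 1.703640 - (-1.812605)·(1.703640 - 1.510000)/(-1.812605 - (-3.887449)) = 1.872805; f(y_3) = 0.312176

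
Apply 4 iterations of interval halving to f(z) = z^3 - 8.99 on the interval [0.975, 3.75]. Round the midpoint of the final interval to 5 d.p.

2.10234

f(0.975000) = -8.063141, f(3.750000) = 43.744375 (opposite signs)
step 1: m = 2.362500, f(m) = 4.196072 > 0 → root in [0.975000, 2.362500]
step 2: m = 1.668750, f(m) = -4.342988 < 0 → root in [1.668750, 2.362500]
step 3: m = 2.015625, f(m) = -0.801031 < 0 → root in [2.015625, 2.362500]
step 4: m = 2.189062, f(m) = 1.499976 > 0 → root in [2.015625, 2.189062]
Midpoint of [2.015625, 2.189062] = 2.102344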